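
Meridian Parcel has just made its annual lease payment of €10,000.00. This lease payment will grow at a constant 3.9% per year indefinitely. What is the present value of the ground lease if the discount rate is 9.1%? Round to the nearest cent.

D₁ = D₀ × (1 + g) = €10,000.00 × 1.039 = €10,390.0000
Growing perpetuity: P = D₁ / (r − g) = €10,390.0000 / (0.091 − 0.039) = €199,807.69

€199807.69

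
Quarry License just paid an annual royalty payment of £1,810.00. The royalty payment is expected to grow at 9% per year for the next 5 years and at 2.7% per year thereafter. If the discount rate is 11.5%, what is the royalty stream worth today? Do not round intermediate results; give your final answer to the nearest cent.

£27318.40

D_1 = 1972.90000
D_2 = 2150.46100
D_3 = 2344.00249
D_4 = 2554.96271
D_5 = 2784.90936
Terminal value at year 5: TV = D_5×(1+g_2)/(r−g_2) = 2860.10191/0.088 = 32501.15808
P_0 = D_1/(1+r)^1 + D_2/(1+r)^2 + D_3/(1+r)^3 + D_4/(1+r)^4 + D_5/(1+r)^5 + TV/(1+r)^5
    = 1769.41704 + 1729.74401 + 1690.96051 + 1653.04660 + 1615.98278 + 18859.25354 = 27318.40448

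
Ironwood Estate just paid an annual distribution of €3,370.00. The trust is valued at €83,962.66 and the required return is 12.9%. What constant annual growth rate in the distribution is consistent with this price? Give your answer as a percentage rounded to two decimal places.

P = D₀(1+g)/(r−g) ⇒ P(r−g) = D₀(1+g) ⇒ g(P+D₀) = P·r − D₀
g = (P·r − D₀)/(P + D₀) = (€83,962.66×0.129 − €3,370.00) / (€83,962.66 + €3,370.00) = 0.085434

8.54%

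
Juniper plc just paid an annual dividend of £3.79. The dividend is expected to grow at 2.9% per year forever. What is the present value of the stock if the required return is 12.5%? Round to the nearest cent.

D₁ = D₀ × (1 + g) = £3.79 × 1.029 = £3.8999
Growing perpetuity: P = D₁ / (r − g) = £3.8999 / (0.125 − 0.029) = £40.62

£40.62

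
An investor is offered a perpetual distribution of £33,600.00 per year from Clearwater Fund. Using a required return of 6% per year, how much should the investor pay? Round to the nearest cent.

£560000.00

Level perpetuity: PV = C / r = £33,600.00 / 0.06 = £560,000.00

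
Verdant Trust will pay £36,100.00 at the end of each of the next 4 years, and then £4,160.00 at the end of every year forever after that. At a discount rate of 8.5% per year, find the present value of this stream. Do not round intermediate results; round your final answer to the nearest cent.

£153563.73

PV of 4-year annuity: £36,100.00 × [1 − (1+0.085)^−4] / 0.085 = 118249.03927
Perpetuity value at year 4: £4,160.00 / 0.085 = 48941.17647
PV of perpetuity: 48941.17647 / (1+0.085)^4 = 35314.69438
Total PV = 118249.03927 + 35314.69438 = 153563.73365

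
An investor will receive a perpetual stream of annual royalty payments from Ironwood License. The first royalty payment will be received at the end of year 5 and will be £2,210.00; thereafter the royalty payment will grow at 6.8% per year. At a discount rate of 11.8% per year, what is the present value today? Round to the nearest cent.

Value at end of year 4: C₁ / (r − g) = £2,210.00 / (0.118 − 0.068) = £44,200.0000
Discount to today: PV = £44,200.0000 / (1 + 0.118)^4 = £44,200.0000 / 1.562310 = £28,291.44

£28291.44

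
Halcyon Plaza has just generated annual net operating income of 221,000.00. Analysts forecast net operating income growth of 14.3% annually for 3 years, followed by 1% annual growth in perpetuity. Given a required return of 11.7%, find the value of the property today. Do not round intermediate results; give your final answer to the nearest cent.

2929508.74

D_1 = 252603.00000
D_2 = 288725.22900
D_3 = 330012.93675
Terminal value at year 3: TV = D_3×(1+g_2)/(r−g_2) = 333313.06611/0.107 = 3115075.38425
P_0 = D_1/(1+r)^1 + D_2/(1+r)^2 + D_3/(1+r)^3 + TV/(1+r)^3
    = 226144.13608 + 231408.01033 + 236794.40985 + 2235162.18647 = 2929508.74273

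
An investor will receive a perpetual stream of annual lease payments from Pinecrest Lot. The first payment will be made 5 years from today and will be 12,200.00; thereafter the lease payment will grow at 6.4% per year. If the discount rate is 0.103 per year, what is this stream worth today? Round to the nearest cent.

211345.58

Value at end of year 4: C₁ / (r − g) = 12,200.00 / (0.103 − 0.064) = 312,820.5128
Discount to today: PV = 312,820.5128 / (1 + 0.103)^4 = 312,820.5128 / 1.480137 = 211,345.58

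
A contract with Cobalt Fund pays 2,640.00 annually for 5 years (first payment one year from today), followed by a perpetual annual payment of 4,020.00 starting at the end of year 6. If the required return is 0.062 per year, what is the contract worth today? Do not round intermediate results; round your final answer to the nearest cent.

PV of 5-year annuity: 2,640.00 × [1 − (1+0.062)^−5] / 0.062 = 11060.39514
Perpetuity value at year 5: 4,020.00 / 0.062 = 64838.70968
PV of perpetuity: 64838.70968 / (1+0.062)^5 = 47996.74435
Total PV = 11060.39514 + 47996.74435 = 59057.13949

59057.14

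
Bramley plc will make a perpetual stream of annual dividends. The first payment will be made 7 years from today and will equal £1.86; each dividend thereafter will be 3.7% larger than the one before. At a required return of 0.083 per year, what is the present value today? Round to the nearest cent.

£25.06

Value at end of year 6: C₁ / (r − g) = £1.86 / (0.083 − 0.037) = £40.4348
Discount to today: PV = £40.4348 / (1 + 0.083)^6 = £40.4348 / 1.613507 = £25.06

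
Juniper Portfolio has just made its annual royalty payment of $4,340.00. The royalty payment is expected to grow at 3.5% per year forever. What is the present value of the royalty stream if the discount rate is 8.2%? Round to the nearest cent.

$95572.34

D₁ = D₀ × (1 + g) = $4,340.00 × 1.035 = $4,491.9000
Growing perpetuity: P = D₁ / (r − g) = $4,491.9000 / (0.082 − 0.035) = $95,572.34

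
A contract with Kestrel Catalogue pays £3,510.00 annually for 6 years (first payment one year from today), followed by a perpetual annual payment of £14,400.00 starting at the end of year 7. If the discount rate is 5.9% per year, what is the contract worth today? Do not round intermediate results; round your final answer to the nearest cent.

PV of 6-year annuity: £3,510.00 × [1 − (1+0.059)^−6] / 0.059 = 17314.17012
Perpetuity value at year 6: £14,400.00 / 0.059 = 244067.79661
PV of perpetuity: 244067.79661 / (1+0.059)^6 = 173035.30381
Total PV = 17314.17012 + 173035.30381 = 190349.47393

£190349.47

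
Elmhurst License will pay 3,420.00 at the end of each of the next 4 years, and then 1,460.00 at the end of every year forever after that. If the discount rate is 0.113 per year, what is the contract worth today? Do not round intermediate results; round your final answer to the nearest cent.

18962.40

PV of 4-year annuity: 3,420.00 × [1 − (1+0.113)^−4] / 0.113 = 10542.75782
Perpetuity value at year 4: 1,460.00 / 0.113 = 12920.35398
PV of perpetuity: 12920.35398 / (1+0.113)^4 = 8419.64450
Total PV = 10542.75782 + 8419.64450 = 18962.40232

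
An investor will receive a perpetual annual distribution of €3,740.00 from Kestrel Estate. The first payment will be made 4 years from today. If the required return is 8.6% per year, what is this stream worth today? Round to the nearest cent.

€33953.43

Value at end of year 3: C / r = €3,740.00 / 0.086 = €43,488.3721
Discount to today: PV = €43,488.3721 / (1 + 0.086)^3 = €43,488.3721 / 1.280824 = €33,953.43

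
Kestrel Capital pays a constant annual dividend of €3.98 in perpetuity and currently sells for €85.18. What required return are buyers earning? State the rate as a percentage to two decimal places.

4.67%

P = C/r ⇒ r = C/P = €3.98/€85.18 = 0.046725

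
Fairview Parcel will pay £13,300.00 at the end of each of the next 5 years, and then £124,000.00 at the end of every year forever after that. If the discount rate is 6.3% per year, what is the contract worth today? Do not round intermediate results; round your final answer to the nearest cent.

PV of 5-year annuity: £13,300.00 × [1 − (1+0.063)^−5] / 0.063 = 55570.15333
Perpetuity value at year 5: £124,000.00 / 0.063 = 1968253.96825
PV of perpetuity: 1968253.96825 / (1+0.063)^5 = 1450156.29810
Total PV = 55570.15333 + 1450156.29810 = 1505726.45143

£1505726.45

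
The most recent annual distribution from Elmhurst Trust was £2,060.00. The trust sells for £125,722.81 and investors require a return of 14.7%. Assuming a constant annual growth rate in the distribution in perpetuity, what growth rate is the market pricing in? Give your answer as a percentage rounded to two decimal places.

12.85%

P = D₀(1+g)/(r−g) ⇒ P(r−g) = D₀(1+g) ⇒ g(P+D₀) = P·r − D₀
g = (P·r − D₀)/(P + D₀) = (£125,722.81×0.147 − £2,060.00) / (£125,722.81 + £2,060.00) = 0.128509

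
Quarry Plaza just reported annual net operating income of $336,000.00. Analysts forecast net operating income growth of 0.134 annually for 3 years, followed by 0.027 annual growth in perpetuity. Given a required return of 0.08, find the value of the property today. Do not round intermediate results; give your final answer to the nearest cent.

$8649258.11

D_1 = 381024.00000
D_2 = 432081.21600
D_3 = 489980.09894
Terminal value at year 3: TV = D_3×(1+g_2)/(r−g_2) = 503209.56162/0.053 = 9494520.03048
P_0 = D_1/(1+r)^1 + D_2/(1+r)^2 + D_3/(1+r)^3 + TV/(1+r)^3
    = 352800.00000 + 370440.00000 + 388962.00000 + 7537056.11321 = 8649258.11321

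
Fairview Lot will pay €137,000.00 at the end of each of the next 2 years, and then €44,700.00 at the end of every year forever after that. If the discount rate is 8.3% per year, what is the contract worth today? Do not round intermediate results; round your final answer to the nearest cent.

PV of 2-year annuity: €137,000.00 × [1 − (1+0.083)^−2] / 0.083 = 243306.05880
Perpetuity value at year 2: €44,700.00 / 0.083 = 538554.21687
PV of perpetuity: 538554.21687 / (1+0.083)^2 = 459168.95535
Total PV = 243306.05880 + 459168.95535 = 702475.01415

€702475.01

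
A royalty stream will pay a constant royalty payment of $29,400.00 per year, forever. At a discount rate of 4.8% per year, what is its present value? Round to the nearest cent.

Level perpetuity: PV = C / r = $29,400.00 / 0.048 = $612,500.00

$612500.00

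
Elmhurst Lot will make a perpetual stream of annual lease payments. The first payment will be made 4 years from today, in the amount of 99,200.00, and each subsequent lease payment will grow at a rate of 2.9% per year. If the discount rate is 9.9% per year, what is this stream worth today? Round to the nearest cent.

Value at end of year 3: C₁ / (r − g) = 99,200.00 / (0.099 − 0.029) = 1,417,142.8571
Discount to today: PV = 1,417,142.8571 / (1 + 0.099)^3 = 1,417,142.8571 / 1.327373 = 1,067,629.47

1067629.47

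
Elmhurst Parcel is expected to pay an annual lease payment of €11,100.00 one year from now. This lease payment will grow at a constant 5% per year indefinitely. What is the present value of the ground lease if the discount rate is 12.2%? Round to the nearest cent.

Growing perpetuity: P = D₁ / (r − g) = €11,100.0000 / (0.122 − 0.05) = €154,166.67

€154166.67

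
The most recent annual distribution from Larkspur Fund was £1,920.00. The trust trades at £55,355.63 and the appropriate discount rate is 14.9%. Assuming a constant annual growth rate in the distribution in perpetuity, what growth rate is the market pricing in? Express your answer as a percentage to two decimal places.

P = D₀(1+g)/(r−g) ⇒ P(r−g) = D₀(1+g) ⇒ g(P+D₀) = P·r − D₀
g = (P·r − D₀)/(P + D₀) = (£55,355.63×0.149 − £1,920.00) / (£55,355.63 + £1,920.00) = 0.110483

11.05%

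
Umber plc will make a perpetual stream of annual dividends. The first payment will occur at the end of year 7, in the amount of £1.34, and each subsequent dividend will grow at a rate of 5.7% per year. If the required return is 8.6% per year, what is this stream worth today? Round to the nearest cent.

£28.17

Value at end of year 6: C₁ / (r − g) = £1.34 / (0.086 − 0.057) = £46.2069
Discount to today: PV = £46.2069 / (1 + 0.086)^6 = £46.2069 / 1.640510 = £28.17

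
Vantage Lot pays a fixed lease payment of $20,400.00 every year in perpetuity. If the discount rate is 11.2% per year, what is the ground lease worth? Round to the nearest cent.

Level perpetuity: PV = C / r = $20,400.00 / 0.112 = $182,142.86

$182142.86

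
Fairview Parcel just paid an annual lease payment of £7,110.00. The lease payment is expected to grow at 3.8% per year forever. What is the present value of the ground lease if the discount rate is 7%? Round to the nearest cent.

D₁ = D₀ × (1 + g) = £7,110.00 × 1.038 = £7,380.1800
Growing perpetuity: P = D₁ / (r − g) = £7,380.1800 / (0.07 − 0.038) = £230,630.63

£230630.63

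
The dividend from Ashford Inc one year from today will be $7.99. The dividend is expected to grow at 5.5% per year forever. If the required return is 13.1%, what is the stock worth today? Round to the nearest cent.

$105.13

Growing perpetuity: P = D₁ / (r − g) = $7.9900 / (0.131 − 0.055) = $105.13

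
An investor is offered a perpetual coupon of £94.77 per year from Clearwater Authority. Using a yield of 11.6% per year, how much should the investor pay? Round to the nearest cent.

Level perpetuity: PV = C / r = £94.77 / 0.116 = £816.98

£816.98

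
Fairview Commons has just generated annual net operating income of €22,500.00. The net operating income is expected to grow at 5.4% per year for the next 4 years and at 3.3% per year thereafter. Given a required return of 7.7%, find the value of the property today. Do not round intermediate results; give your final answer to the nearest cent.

€569836.69

D_1 = 23715.00000
D_2 = 24995.61000
D_3 = 26345.37294
D_4 = 27768.02308
Terminal value at year 4: TV = D_4×(1+g_2)/(r−g_2) = 28684.36784/0.044 = 651917.45092
P_0 = D_1/(1+r)^1 + D_2/(1+r)^2 + D_3/(1+r)^3 + D_4/(1+r)^4 + TV/(1+r)^4
    = 22019.49861 + 21549.25862 + 21089.06089 + 20638.69098 + 484540.17682 = 569836.68592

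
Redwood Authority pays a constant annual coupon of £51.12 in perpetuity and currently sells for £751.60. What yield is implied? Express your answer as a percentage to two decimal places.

P = C/r ⇒ r = C/P = £51.12/£751.60 = 0.068015

6.80%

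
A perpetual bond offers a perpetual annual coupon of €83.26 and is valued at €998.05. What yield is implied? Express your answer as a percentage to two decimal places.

P = C/r ⇒ r = C/P = €83.26/€998.05 = 0.083423

8.34%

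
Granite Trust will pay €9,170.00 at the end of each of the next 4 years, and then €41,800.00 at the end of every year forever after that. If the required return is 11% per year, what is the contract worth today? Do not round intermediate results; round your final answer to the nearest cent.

€278767.20

PV of 4-year annuity: €9,170.00 × [1 − (1+0.11)^−4] / 0.11 = 28449.42697
Perpetuity value at year 4: €41,800.00 / 0.11 = 380000.00000
PV of perpetuity: 380000.00000 / (1+0.11)^4 = 250317.77018
Total PV = 28449.42697 + 250317.77018 = 278767.19715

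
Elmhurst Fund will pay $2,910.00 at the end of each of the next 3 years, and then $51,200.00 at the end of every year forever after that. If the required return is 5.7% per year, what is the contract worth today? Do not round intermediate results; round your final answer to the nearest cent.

$768446.05

PV of 3-year annuity: $2,910.00 × [1 − (1+0.057)^−3] / 0.057 = 7821.84163
Perpetuity value at year 3: $51,200.00 / 0.057 = 898245.61404
PV of perpetuity: 898245.61404 / (1+0.057)^3 = 760624.20803
Total PV = 7821.84163 + 760624.20803 = 768446.04966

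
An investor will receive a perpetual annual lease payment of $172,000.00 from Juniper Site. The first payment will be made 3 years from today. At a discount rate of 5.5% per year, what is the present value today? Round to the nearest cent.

Value at end of year 2: C / r = $172,000.00 / 0.055 = $3,127,272.7273
Discount to today: PV = $3,127,272.7273 / (1 + 0.055)^2 = $3,127,272.7273 / 1.113025 = $2,809,705.74

$2809705.74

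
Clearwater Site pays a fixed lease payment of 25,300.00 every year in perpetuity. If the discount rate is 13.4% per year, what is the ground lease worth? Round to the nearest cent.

188805.97

Level perpetuity: PV = C / r = 25,300.00 / 0.134 = 188,805.97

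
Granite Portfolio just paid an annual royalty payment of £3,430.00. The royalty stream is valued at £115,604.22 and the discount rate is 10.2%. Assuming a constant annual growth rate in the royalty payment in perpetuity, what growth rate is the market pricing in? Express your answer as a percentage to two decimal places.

P = D₀(1+g)/(r−g) ⇒ P(r−g) = D₀(1+g) ⇒ g(P+D₀) = P·r − D₀
g = (P·r − D₀)/(P + D₀) = (£115,604.22×0.102 − £3,430.00) / (£115,604.22 + £3,430.00) = 0.070246

7.02%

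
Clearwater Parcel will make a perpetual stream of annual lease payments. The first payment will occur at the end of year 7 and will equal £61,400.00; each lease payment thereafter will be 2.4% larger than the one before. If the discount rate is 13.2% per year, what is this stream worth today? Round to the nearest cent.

Value at end of year 6: C₁ / (r − g) = £61,400.00 / (0.132 − 0.024) = £568,518.5185
Discount to today: PV = £568,518.5185 / (1 + 0.132)^6 = £568,518.5185 / 2.104159 = £270,188.00

£270188.00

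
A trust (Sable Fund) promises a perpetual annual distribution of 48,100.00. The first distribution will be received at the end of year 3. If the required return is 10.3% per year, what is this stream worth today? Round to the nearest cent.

383845.83

Value at end of year 2: C / r = 48,100.00 / 0.103 = 466,990.2913
Discount to today: PV = 466,990.2913 / (1 + 0.103)^2 = 466,990.2913 / 1.216609 = 383,845.83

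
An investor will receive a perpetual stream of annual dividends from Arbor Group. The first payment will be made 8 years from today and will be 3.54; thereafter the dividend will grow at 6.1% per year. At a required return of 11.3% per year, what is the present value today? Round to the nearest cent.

32.18

Value at end of year 7: C₁ / (r − g) = 3.54 / (0.113 − 0.061) = 68.0769
Discount to today: PV = 68.0769 / (1 + 0.113)^7 = 68.0769 / 2.115759 = 32.18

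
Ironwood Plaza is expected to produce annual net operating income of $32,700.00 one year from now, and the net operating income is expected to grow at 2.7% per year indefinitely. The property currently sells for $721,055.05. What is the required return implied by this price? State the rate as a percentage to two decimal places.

P = D₁/(r − g) ⇒ r = D₁/P + g = $32,700.0000/$721,055.05 + 0.027 = 0.045350 + 0.027 = 0.072350

7.24%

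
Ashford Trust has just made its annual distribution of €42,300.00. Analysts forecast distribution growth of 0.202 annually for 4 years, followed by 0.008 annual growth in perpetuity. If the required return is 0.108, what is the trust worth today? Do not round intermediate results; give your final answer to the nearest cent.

€798816.27

D_1 = 50844.60000
D_2 = 61115.20920
D_3 = 73460.48146
D_4 = 88299.49871
Terminal value at year 4: TV = D_4×(1+g_2)/(r−g_2) = 89005.89470/0.1 = 890058.94703
P_0 = D_1/(1+r)^1 + D_2/(1+r)^2 + D_3/(1+r)^3 + D_4/(1+r)^4 + TV/(1+r)^4
    = 45888.62816 + 49781.70672 + 54005.06451 + 58586.72161 + 590554.15382 = 798816.27482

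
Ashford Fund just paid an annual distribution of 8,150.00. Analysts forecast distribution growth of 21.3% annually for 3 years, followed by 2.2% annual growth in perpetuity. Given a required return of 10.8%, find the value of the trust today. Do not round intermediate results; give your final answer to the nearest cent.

D_1 = 9885.95000
D_2 = 11991.65735
D_3 = 14545.88037
Terminal value at year 3: TV = D_3×(1+g_2)/(r−g_2) = 14865.88973/0.086 = 172859.18295
P_0 = D_1/(1+r)^1 + D_2/(1+r)^2 + D_3/(1+r)^3 + TV/(1+r)^3
    = 8922.33755 + 9767.86592 + 10693.52109 + 127078.82036 = 156462.54491

156462.54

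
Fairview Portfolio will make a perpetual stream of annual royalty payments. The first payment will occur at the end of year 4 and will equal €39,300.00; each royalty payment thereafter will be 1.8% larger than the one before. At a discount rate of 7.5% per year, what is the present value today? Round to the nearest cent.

Value at end of year 3: C₁ / (r − g) = €39,300.00 / (0.075 − 0.018) = €689,473.6842
Discount to today: PV = €689,473.6842 / (1 + 0.075)^3 = €689,473.6842 / 1.242297 = €554,999.13

€554999.13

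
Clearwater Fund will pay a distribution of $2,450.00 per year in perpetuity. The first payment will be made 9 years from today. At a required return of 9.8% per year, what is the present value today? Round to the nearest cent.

Value at end of year 8: C / r = $2,450.00 / 0.098 = $25,000.0000
Discount to today: PV = $25,000.0000 / (1 + 0.098)^8 = $25,000.0000 / 2.112607 = $11,833.72

$11833.72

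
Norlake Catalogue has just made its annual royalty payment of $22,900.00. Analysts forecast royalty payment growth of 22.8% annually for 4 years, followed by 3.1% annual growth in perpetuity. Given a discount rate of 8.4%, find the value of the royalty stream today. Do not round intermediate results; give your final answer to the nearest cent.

D_1 = 28121.20000
D_2 = 34532.83360
D_3 = 42406.31966
D_4 = 52074.96054
Terminal value at year 4: TV = D_4×(1+g_2)/(r−g_2) = 53689.28432/0.053 = 1013005.36453
P_0 = D_1/(1+r)^1 + D_2/(1+r)^2 + D_3/(1+r)^3 + D_4/(1+r)^4 + TV/(1+r)^4
    = 25942.06642 + 29388.24499 + 33292.21849 + 37714.80102 + 733659.61983 = 859996.95074

$859996.95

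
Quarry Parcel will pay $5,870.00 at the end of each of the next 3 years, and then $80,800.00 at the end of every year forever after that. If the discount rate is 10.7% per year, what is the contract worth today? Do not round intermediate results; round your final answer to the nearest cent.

$571073.00

PV of 3-year annuity: $5,870.00 × [1 − (1+0.107)^−3] / 0.107 = 14419.78384
Perpetuity value at year 3: $80,800.00 / 0.107 = 755140.18692
PV of perpetuity: 755140.18692 / (1+0.107)^3 = 556653.21338
Total PV = 14419.78384 + 556653.21338 = 571072.99722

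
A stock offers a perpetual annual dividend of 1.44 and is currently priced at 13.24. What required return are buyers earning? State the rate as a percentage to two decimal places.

10.88%

P = C/r ⇒ r = C/P = 1.44/13.24 = 0.108761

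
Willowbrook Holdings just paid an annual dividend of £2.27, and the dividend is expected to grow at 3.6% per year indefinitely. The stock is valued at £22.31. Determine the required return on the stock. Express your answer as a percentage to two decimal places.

14.14%

D₁ = £2.27 × 1.036 = £2.3517
P = D₁/(r − g) ⇒ r = D₁/P + g = £2.3517/£22.31 + 0.036 = 0.105411 + 0.036 = 0.141411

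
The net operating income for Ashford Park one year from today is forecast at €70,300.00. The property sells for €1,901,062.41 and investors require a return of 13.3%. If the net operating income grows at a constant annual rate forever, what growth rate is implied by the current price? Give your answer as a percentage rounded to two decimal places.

P = D₁/(r−g) ⇒ g = r − D₁/P = 0.133 − €70,300.00/€1,901,062.41 = 0.096021

9.60%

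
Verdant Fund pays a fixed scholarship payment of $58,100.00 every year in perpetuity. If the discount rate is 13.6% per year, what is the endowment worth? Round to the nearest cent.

$427205.88

Level perpetuity: PV = C / r = $58,100.00 / 0.136 = $427,205.88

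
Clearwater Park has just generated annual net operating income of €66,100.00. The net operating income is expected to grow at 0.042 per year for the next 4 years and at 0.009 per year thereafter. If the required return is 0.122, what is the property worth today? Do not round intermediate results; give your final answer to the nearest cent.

D_1 = 68876.20000
D_2 = 71769.00040
D_3 = 74783.29842
D_4 = 77924.19695
Terminal value at year 4: TV = D_4×(1+g_2)/(r−g_2) = 78625.51472/0.113 = 695801.01525
P_0 = D_1/(1+r)^1 + D_2/(1+r)^2 + D_3/(1+r)^3 + D_4/(1+r)^4 + TV/(1+r)^4
    = 61386.98752 + 57010.01871 + 52945.13325 + 49170.07918 + 439049.64508 = 659561.86374

€659561.86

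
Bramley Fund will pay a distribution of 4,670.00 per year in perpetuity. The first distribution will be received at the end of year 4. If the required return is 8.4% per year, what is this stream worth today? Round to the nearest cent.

Value at end of year 3: C / r = 4,670.00 / 0.084 = 55,595.2381
Discount to today: PV = 55,595.2381 / (1 + 0.084)^3 = 55,595.2381 / 1.273761 = 43,646.53

43646.53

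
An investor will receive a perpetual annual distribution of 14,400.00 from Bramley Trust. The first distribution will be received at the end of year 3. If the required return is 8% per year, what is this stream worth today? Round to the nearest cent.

Value at end of year 2: C / r = 14,400.00 / 0.08 = 180,000.0000
Discount to today: PV = 180,000.0000 / (1 + 0.08)^2 = 180,000.0000 / 1.166400 = 154,320.99

154320.99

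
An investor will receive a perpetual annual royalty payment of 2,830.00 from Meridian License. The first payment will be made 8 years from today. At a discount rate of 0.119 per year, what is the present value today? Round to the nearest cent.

Value at end of year 7: C / r = 2,830.00 / 0.119 = 23,781.5126
Discount to today: PV = 23,781.5126 / (1 + 0.119)^7 = 23,781.5126 / 2.196902 = 10,825.02

10825.02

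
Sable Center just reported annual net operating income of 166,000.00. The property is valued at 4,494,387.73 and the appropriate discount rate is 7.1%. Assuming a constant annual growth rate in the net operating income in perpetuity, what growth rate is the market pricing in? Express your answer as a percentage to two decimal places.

P = D₀(1+g)/(r−g) ⇒ P(r−g) = D₀(1+g) ⇒ g(P+D₀) = P·r − D₀
g = (P·r − D₀)/(P + D₀) = (4,494,387.73×0.071 − 166,000.00) / (4,494,387.73 + 166,000.00) = 0.032852

3.29%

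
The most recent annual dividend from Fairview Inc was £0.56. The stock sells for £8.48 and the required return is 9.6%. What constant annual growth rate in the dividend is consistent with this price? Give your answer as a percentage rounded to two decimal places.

P = D₀(1+g)/(r−g) ⇒ P(r−g) = D₀(1+g) ⇒ g(P+D₀) = P·r − D₀
g = (P·r − D₀)/(P + D₀) = (£8.48×0.096 − £0.56) / (£8.48 + £0.56) = 0.028106

2.81%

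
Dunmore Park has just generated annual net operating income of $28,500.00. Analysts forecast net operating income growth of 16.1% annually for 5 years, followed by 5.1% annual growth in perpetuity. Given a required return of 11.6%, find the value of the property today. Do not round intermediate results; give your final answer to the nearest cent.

D_1 = 33088.50000
D_2 = 38415.74850
D_3 = 44600.68401
D_4 = 51781.39413
D_5 = 60118.19859
Terminal value at year 5: TV = D_5×(1+g_2)/(r−g_2) = 63184.22672/0.065 = 972065.02642
P_0 = D_1/(1+r)^1 + D_2/(1+r)^2 + D_3/(1+r)^3 + D_4/(1+r)^4 + D_5/(1+r)^5 + TV/(1+r)^5
    = 29649.19355 + 30844.72555 + 32088.46448 + 33382.35418 + 34728.41684 + 561531.78621 = 722224.94081

$722224.94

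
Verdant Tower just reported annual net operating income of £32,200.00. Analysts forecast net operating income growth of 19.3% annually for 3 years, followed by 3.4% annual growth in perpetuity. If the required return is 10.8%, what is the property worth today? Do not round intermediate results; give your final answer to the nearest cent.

£673819.25

D_1 = 38414.60000
D_2 = 45828.61780
D_3 = 54673.54104
Terminal value at year 3: TV = D_3×(1+g_2)/(r−g_2) = 56532.44143/0.074 = 763951.91122
P_0 = D_1/(1+r)^1 + D_2/(1+r)^2 + D_3/(1+r)^3 + TV/(1+r)^3
    = 34670.21661 + 37329.93539 + 40193.69397 + 561625.39954 = 673819.24550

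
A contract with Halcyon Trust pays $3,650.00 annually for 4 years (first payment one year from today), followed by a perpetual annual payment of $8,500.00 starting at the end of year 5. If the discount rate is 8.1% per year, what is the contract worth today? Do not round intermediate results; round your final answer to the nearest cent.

$88910.15

PV of 4-year annuity: $3,650.00 × [1 − (1+0.081)^−4] / 0.081 = 12062.40239
Perpetuity value at year 4: $8,500.00 / 0.081 = 104938.27160
PV of perpetuity: 104938.27160 / (1+0.081)^4 = 76847.74550
Total PV = 12062.40239 + 76847.74550 = 88910.14789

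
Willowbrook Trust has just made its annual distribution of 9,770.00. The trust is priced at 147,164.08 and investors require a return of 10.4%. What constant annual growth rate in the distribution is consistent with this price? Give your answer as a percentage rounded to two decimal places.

3.53%

P = D₀(1+g)/(r−g) ⇒ P(r−g) = D₀(1+g) ⇒ g(P+D₀) = P·r − D₀
g = (P·r − D₀)/(P + D₀) = (147,164.08×0.104 − 9,770.00) / (147,164.08 + 9,770.00) = 0.035270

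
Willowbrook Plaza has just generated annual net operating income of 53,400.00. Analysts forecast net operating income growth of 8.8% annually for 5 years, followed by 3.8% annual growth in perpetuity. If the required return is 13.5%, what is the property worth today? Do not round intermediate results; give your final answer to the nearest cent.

D_1 = 58099.20000
D_2 = 63211.92960
D_3 = 68774.57940
D_4 = 74826.74239
D_5 = 81411.49572
Terminal value at year 5: TV = D_5×(1+g_2)/(r−g_2) = 84505.13256/0.097 = 871186.93361
P_0 = D_1/(1+r)^1 + D_2/(1+r)^2 + D_3/(1+r)^3 + D_4/(1+r)^4 + D_5/(1+r)^5 + TV/(1+r)^5
    = 51188.72247 + 49069.01325 + 47037.08055 + 45089.28955 + 43222.15597 + 462521.62781 = 698127.88960

698127.89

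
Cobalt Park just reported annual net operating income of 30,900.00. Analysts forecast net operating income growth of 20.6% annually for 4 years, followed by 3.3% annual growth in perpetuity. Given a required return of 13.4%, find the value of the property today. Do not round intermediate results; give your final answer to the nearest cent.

D_1 = 37265.40000
D_2 = 44942.07240
D_3 = 54200.13931
D_4 = 65365.36801
Terminal value at year 4: TV = D_4×(1+g_2)/(r−g_2) = 67522.42516/0.101 = 668538.86295
P_0 = D_1/(1+r)^1 + D_2/(1+r)^2 + D_3/(1+r)^3 + D_4/(1+r)^4 + TV/(1+r)^4
    = 32861.90476 + 34948.37491 + 37167.31934 + 39527.14914 + 404272.72342 = 548777.47157

548777.47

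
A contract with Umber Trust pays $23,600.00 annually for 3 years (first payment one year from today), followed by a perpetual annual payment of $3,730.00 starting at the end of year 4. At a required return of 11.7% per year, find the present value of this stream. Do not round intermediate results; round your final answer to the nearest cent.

PV of 3-year annuity: $23,600.00 × [1 − (1+0.117)^−3] / 0.117 = 56976.71574
Perpetuity value at year 3: $3,730.00 / 0.117 = 31880.34188
PV of perpetuity: 31880.34188 / (1+0.117)^3 = 22875.12367
Total PV = 56976.71574 + 22875.12367 = 79851.83941

$79851.84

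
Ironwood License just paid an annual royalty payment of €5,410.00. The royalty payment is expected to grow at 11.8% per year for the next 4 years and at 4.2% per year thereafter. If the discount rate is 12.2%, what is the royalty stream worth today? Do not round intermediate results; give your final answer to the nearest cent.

€90913.58

D_1 = 6048.38000
D_2 = 6762.08884
D_3 = 7560.01532
D_4 = 8452.09713
Terminal value at year 4: TV = D_4×(1+g_2)/(r−g_2) = 8807.08521/0.08 = 110088.56513
P_0 = D_1/(1+r)^1 + D_2/(1+r)^2 + D_3/(1+r)^3 + D_4/(1+r)^4 + TV/(1+r)^4
    = 5390.71301 + 5371.49478 + 5352.34507 + 5333.26363 + 69465.75873 = 90913.57522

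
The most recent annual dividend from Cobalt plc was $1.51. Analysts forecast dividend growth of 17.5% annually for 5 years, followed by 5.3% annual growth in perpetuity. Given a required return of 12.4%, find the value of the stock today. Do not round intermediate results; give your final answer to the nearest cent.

D_1 = 1.77425
D_2 = 2.08474
D_3 = 2.44957
D_4 = 2.87825
D_5 = 3.38194
Terminal value at year 5: TV = D_5×(1+g_2)/(r−g_2) = 3.56119/0.071 = 50.15755
P_0 = D_1/(1+r)^1 + D_2/(1+r)^2 + D_3/(1+r)^3 + D_4/(1+r)^4 + D_5/(1+r)^5 + TV/(1+r)^5
    = 1.57851 + 1.65014 + 1.72501 + 1.80328 + 1.88510 + 27.95791 = 36.59996

$36.60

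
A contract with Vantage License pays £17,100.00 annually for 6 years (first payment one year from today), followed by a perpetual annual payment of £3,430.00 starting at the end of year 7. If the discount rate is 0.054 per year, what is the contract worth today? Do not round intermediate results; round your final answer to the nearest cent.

PV of 6-year annuity: £17,100.00 × [1 − (1+0.054)^−6] / 0.054 = 85695.01216
Perpetuity value at year 6: £3,430.00 / 0.054 = 63518.51852
PV of perpetuity: 63518.51852 / (1+0.054)^6 = 46329.40204
Total PV = 85695.01216 + 46329.40204 = 132024.41421

£132024.41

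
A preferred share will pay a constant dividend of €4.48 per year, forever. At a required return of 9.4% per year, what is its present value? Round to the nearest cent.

Level perpetuity: PV = C / r = €4.48 / 0.094 = €47.66

€47.66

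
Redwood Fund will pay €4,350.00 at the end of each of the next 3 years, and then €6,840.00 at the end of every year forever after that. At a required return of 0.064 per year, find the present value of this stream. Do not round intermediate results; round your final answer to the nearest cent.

PV of 3-year annuity: €4,350.00 × [1 − (1+0.064)^−3] / 0.064 = 11542.08288
Perpetuity value at year 3: €6,840.00 / 0.064 = 106875.00000
PV of perpetuity: 106875.00000 / (1+0.064)^3 = 88726.06967
Total PV = 11542.08288 + 88726.06967 = 100268.15256

€100268.15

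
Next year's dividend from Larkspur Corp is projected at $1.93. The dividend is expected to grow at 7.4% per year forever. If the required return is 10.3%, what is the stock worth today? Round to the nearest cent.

$66.55

Growing perpetuity: P = D₁ / (r − g) = $1.9300 / (0.103 − 0.074) = $66.55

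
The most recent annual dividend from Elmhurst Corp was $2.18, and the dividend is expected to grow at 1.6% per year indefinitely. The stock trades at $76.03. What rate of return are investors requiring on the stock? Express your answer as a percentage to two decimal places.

D₁ = $2.18 × 1.016 = $2.2149
P = D₁/(r − g) ⇒ r = D₁/P + g = $2.2149/$76.03 + 0.016 = 0.029132 + 0.016 = 0.045132

4.51%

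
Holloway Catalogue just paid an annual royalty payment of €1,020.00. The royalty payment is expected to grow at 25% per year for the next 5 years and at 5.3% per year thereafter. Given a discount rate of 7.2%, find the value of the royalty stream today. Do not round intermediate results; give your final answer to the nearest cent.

D_1 = 1275.00000
D_2 = 1593.75000
D_3 = 1992.18750
D_4 = 2490.23438
D_5 = 3112.79297
Terminal value at year 5: TV = D_5×(1+g_2)/(r−g_2) = 3277.77100/0.019 = 172514.26295
P_0 = D_1/(1+r)^1 + D_2/(1+r)^2 + D_3/(1+r)^3 + D_4/(1+r)^4 + D_5/(1+r)^5 + TV/(1+r)^5
    = 1189.36567 + 1386.85363 + 1617.13343 + 1885.64999 + 2198.75232 + 121857.16786 = 130134.92289

€130134.92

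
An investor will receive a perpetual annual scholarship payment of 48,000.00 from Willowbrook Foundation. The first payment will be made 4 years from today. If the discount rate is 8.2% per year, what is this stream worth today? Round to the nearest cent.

462110.25

Value at end of year 3: C / r = 48,000.00 / 0.082 = 585,365.8537
Discount to today: PV = 585,365.8537 / (1 + 0.082)^3 = 585,365.8537 / 1.266723 = 462,110.25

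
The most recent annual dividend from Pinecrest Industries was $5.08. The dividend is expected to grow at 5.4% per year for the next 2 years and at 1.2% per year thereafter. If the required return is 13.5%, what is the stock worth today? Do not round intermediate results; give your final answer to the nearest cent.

D_1 = 5.35432
D_2 = 5.64345
Terminal value at year 2: TV = D_2×(1+g_2)/(r−g_2) = 5.71117/0.123 = 46.43231
P_0 = D_1/(1+r)^1 + D_2/(1+r)^2 + TV/(1+r)^2
    = 4.71746 + 4.38080 + 36.04364 = 45.14190

$45.14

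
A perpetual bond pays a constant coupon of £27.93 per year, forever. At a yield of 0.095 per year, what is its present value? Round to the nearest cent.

£294.00

Level perpetuity: PV = C / r = £27.93 / 0.095 = £294.00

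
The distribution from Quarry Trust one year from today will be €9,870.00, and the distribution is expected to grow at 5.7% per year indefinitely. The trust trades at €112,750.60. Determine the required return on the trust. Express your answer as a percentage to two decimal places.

P = D₁/(r − g) ⇒ r = D₁/P + g = €9,870.0000/€112,750.60 + 0.057 = 0.087538 + 0.057 = 0.144538

14.45%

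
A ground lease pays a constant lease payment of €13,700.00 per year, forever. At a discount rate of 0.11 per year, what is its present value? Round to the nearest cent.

€124545.45

Level perpetuity: PV = C / r = €13,700.00 / 0.11 = €124,545.45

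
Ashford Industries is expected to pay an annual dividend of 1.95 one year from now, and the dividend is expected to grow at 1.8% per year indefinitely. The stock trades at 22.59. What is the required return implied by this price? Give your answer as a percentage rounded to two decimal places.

P = D₁/(r − g) ⇒ r = D₁/P + g = 1.9500/22.59 + 0.018 = 0.086321 + 0.018 = 0.104321

10.43%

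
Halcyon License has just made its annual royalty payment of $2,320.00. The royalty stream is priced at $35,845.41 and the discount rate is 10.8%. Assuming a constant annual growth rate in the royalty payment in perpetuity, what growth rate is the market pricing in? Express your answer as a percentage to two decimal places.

4.06%

P = D₀(1+g)/(r−g) ⇒ P(r−g) = D₀(1+g) ⇒ g(P+D₀) = P·r − D₀
g = (P·r − D₀)/(P + D₀) = ($35,845.41×0.108 − $2,320.00) / ($35,845.41 + $2,320.00) = 0.040647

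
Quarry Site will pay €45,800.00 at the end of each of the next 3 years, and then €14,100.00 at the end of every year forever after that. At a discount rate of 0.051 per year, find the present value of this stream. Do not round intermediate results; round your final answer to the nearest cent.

PV of 3-year annuity: €45,800.00 × [1 − (1+0.051)^−3] / 0.051 = 124491.41834
Perpetuity value at year 3: €14,100.00 / 0.051 = 276470.58824
PV of perpetuity: 276470.58824 / (1+0.051)^3 = 238144.62757
Total PV = 124491.41834 + 238144.62757 = 362636.04591

€362636.05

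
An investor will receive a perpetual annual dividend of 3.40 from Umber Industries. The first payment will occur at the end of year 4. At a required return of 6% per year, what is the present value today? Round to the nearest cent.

Value at end of year 3: C / r = 3.40 / 0.06 = 56.6667
Discount to today: PV = 56.6667 / (1 + 0.06)^3 = 56.6667 / 1.191016 = 47.58

47.58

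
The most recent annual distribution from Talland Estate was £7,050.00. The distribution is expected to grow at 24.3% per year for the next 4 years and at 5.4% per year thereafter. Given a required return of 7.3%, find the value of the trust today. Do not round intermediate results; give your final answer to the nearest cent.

£745590.49

D_1 = 8763.15000
D_2 = 10892.59545
D_3 = 13539.49614
D_4 = 16829.59371
Terminal value at year 4: TV = D_4×(1+g_2)/(r−g_2) = 17738.39177/0.019 = 933599.56672
P_0 = D_1/(1+r)^1 + D_2/(1+r)^2 + D_3/(1+r)^3 + D_4/(1+r)^4 + TV/(1+r)^4
    = 8166.96179 + 9460.88863 + 10959.81787 + 12696.22890 + 704306.59265 = 745590.48984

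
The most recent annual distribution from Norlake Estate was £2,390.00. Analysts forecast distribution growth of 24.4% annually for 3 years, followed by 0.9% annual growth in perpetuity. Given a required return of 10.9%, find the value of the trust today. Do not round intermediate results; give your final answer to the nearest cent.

D_1 = 2973.16000
D_2 = 3698.61104
D_3 = 4601.07213
Terminal value at year 3: TV = D_3×(1+g_2)/(r−g_2) = 4642.48178/0.1 = 46424.81783
P_0 = D_1/(1+r)^1 + D_2/(1+r)^2 + D_3/(1+r)^3 + TV/(1+r)^3
    = 2680.93778 + 3007.29179 + 3373.37330 + 34037.33663 = 43098.93951

£43098.94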